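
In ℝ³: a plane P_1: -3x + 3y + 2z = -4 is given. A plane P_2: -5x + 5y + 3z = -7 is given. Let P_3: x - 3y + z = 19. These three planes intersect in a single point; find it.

(-6, -8, 1)

Solving the 3×3 linear system -3x + 3y + 2z = -4, -5x + 5y + 3z = -7, x - 3y + z = 19 (e.g. by elimination or Cramer's rule, determinant = 2) gives (-6, -8, 1).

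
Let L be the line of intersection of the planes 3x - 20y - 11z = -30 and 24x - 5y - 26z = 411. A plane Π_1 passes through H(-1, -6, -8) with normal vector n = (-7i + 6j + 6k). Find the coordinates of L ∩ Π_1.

Direction of L: (3, -20, -11) × (24, -5, -26) = (465, -186, 465).
A point on L: solving the two plane equations with x = 21 gives (21, 3, 3).
Π_1: n·r = n·H gives -7x + 6y + 6z = -77.
Substitute r = (21, 3, 3) + t(465, -186, 465) into the plane: -111 + (-1581)t = -77, so t = -2/93.
Intersection: (21, 3, 3) + (-2/93)·(465, -186, 465) = (11, 7, -7).

(11, 7, -7)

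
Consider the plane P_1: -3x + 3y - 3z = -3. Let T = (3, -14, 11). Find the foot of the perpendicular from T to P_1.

(-6, -5, 2)

Foot = T − λn with λ = (n·T − d)/|n|² = (-84 − (-3))/27 = -3.
Foot = (3, -14, 11) − (-3)·(-3, 3, -3) = (-6, -5, 2).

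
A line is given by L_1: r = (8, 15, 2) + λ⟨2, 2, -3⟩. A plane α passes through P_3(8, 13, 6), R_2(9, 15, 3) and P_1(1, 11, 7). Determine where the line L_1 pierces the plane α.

P_3R_2 = (1, 2, -3), P_3P_1 = (-7, -2, 1); a normal to α is P_3R_2 × P_3P_1 = (-4, 20, 12).
Using P_3: α has equation -4x + 20y + 12z = 300.
Substitute r = (8, 15, 2) + t(2, 2, -3) into the plane: 292 + (-4)t = 300, so t = -2.
Intersection: (8, 15, 2) + (-2)·(2, 2, -3) = (4, 11, 8).

(4, 11, 8)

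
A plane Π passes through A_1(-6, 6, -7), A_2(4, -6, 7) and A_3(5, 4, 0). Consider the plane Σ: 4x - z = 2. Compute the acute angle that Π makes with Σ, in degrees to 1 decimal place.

A_1A_2 = (10, -12, 14), A_1A_3 = (11, -2, 7); a normal to Π is A_1A_2 × A_1A_3 = (-56, 84, 112).
Using A_1: Π has equation -56x + 84y + 112z = 56.
cos θ = |n₁·n₂| / (|n₁||n₂|) = |-336| / (√22736 · √17).
θ = arccos(0.54045) ≈ 57.3°.

57.3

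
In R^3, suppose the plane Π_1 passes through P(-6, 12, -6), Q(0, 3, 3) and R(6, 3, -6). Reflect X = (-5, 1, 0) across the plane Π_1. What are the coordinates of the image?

(1, 9, 4)

PQ = (6, -9, 9), PR = (12, -9, 0); a normal to Π_1 is PQ × PR = (81, 108, 54).
Using P: Π_1 has equation 81x + 108y + 54z = 486.
λ = (n·X − d)/|n|² = (-297 − 486)/21141 = -1/27.
Reflection = X − 2λn = (-5, 1, 0) − (-2/27)·(81, 108, 54) = (1, 9, 4).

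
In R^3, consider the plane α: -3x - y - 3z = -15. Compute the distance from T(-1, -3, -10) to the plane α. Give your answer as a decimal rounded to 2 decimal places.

n·T − d = (-3)·(-1) + (-1)·(-3) + (-3)·(-10) − (-15) = 51; |n| = √19.
Distance = |51| / √19 = 51/√19 ≈ 11.70.

11.70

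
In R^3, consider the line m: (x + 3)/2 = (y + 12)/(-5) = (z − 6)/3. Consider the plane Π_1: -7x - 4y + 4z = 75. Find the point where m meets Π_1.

(-5, -7, 3)

m has direction (2, -5, 3) through (-3, -12, 6).
Substitute r = (-3, -12, 6) + t(2, -5, 3) into the plane: 93 + 18t = 75, so t = -1.
Intersection: (-3, -12, 6) + (-1)·(2, -5, 3) = (-5, -7, 3).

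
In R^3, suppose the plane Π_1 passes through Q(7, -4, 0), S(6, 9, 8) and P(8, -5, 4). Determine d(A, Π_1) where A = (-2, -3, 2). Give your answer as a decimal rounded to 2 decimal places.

QS = (-1, 13, 8), QP = (1, -1, 4); a normal to Π_1 is QS × QP = (60, 12, -12).
Using Q: Π_1 has equation 60x + 12y - 12z = 372.
n·A − d = (60)·(-2) + (12)·(-3) + (-12)·(2) − 372 = -552; |n| = √3888.
Distance = |-552| / √3888 = 552/√3888 ≈ 8.85.

8.85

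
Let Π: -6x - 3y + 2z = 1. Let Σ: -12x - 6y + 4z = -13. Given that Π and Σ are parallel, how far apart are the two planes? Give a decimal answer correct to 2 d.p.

1.07

Rescale Σ by 1/2: -6x - 3y + 2z = -13/2. Then distance = |1 − (-13/2)| / √49 ≈ 1.07.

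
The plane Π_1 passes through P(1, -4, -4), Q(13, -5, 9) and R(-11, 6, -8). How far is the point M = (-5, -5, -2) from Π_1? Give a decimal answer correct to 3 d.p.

PQ = (12, -1, 13), PR = (-12, 10, -4); a normal to Π_1 is PQ × PR = (-126, -108, 108).
Using P: Π_1 has equation -126x - 108y + 108z = -126.
n·M − d = (-126)·(-5) + (-108)·(-5) + (108)·(-2) − (-126) = 1080; |n| = √39204.
Distance = |1080| / √39204 = 1080/√39204 ≈ 5.455.

5.455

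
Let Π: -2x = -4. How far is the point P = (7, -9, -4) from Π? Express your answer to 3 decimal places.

n·P − d = (-2)·(7) + (0)·(-9) + (0)·(-4) − (-4) = -10; |n| = √4.
Distance = |-10| / √4 = 10/√4 ≈ 5.000.

5.000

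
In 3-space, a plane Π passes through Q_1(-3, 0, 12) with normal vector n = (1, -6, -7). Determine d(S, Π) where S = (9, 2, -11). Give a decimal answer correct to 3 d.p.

17.361

Π: n·r = n·Q_1 gives x - 6y - 7z = -87.
n·S − d = (1)·(9) + (-6)·(2) + (-7)·(-11) − (-87) = 161; |n| = √86.
Distance = |161| / √86 = 161/√86 ≈ 17.361.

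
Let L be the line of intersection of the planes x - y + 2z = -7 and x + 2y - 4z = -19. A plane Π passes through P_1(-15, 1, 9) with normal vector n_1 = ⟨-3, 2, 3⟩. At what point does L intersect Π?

(-11, 10, 7)

Direction of L: (1, -1, 2) × (1, 2, -4) = (0, 6, 3).
A point on L: solving the two plane equations with y = 6 gives (-11, 6, 5).
Π: n_1·r = n_1·P_1 gives -3x + 2y + 3z = 74.
Substitute r = (-11, 6, 5) + t(0, 6, 3) into the plane: 60 + 21t = 74, so t = 2/3.
Intersection: (-11, 6, 5) + (2/3)·(0, 6, 3) = (-11, 10, 7).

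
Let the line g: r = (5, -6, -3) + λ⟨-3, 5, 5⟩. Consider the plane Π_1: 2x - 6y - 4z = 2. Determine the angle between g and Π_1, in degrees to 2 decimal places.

sin θ = |n·v| / (|n||v|) = |-56| / (√56 · √59) = 0.97424.
θ ≈ 76.97°.

76.97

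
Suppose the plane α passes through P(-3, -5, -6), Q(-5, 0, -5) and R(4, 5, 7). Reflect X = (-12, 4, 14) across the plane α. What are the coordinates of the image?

(8, 16, -6)

PQ = (-2, 5, 1), PR = (7, 10, 13); a normal to α is PQ × PR = (55, 33, -55).
Using P: α has equation 55x + 33y - 55z = 0.
λ = (n·X − d)/|n|² = (-1298 − 0)/7139 = -2/11.
Reflection = X − 2λn = (-12, 4, 14) − (-4/11)·(55, 33, -55) = (8, 16, -6).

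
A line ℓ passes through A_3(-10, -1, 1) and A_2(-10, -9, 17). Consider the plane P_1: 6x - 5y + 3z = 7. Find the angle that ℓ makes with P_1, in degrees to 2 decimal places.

36.01

A direction vector for ℓ is A_2 − A_3 = (0, -8, 16).
sin θ = |n·v| / (|n||v|) = |88| / (√70 · √320) = 0.58797.
θ ≈ 36.01°.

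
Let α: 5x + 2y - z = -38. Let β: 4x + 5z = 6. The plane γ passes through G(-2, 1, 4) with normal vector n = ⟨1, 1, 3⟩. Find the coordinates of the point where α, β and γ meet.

(-6, -1, 6)

γ: n·r = n·G gives x + y + 3z = 11.
Solving the 3×3 linear system 5x + 2y - z = -38, 4x + 5z = 6, x + y + 3z = 11 (e.g. by elimination or Cramer's rule, determinant = -43) gives (-6, -1, 6).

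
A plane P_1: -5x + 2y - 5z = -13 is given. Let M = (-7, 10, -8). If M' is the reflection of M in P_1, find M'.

λ = (n·M − d)/|n|² = (95 − (-13))/54 = 2.
Reflection = M − 2λn = (-7, 10, -8) − 4·(-5, 2, -5) = (13, 2, 12).

(13, 2, 12)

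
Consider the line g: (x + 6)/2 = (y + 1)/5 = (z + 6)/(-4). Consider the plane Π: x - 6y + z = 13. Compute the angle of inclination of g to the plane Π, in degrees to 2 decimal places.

g has direction (2, 5, -4) through (-6, -1, -6).
sin θ = |n·v| / (|n||v|) = |-32| / (√38 · √45) = 0.77384.
θ ≈ 50.70°.

50.70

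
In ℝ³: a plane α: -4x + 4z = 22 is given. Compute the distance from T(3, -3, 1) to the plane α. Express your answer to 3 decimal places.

n·T − d = (-4)·(3) + (0)·(-3) + (4)·(1) − 22 = -30; |n| = √32.
Distance = |-30| / √32 = 30/√32 ≈ 5.303.

5.303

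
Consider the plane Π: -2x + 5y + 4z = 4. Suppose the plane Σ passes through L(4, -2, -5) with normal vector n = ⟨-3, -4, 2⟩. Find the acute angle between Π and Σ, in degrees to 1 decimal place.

80.4

Σ: n·r = n·L gives -3x - 4y + 2z = -14.
cos θ = |n₁·n₂| / (|n₁||n₂|) = |-6| / (√45 · √29).
θ = arccos(0.16609) ≈ 80.4°.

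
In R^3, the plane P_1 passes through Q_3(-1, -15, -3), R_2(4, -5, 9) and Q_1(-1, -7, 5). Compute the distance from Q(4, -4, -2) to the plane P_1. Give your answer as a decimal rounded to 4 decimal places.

Q_3R_2 = (5, 10, 12), Q_3Q_1 = (0, 8, 8); a normal to P_1 is Q_3R_2 × Q_3Q_1 = (-16, -40, 40).
Using Q_3: P_1 has equation -16x - 40y + 40z = 496.
n·Q − d = (-16)·(4) + (-40)·(-4) + (40)·(-2) − 496 = -480; |n| = √3456.
Distance = |-480| / √3456 = 480/√3456 ≈ 8.1650.

8.1650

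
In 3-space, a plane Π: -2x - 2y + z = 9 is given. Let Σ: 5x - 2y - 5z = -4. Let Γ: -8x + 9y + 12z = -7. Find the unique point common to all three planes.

(-1, -3, 1)

Solving the 3×3 linear system -2x - 2y + z = 9, 5x - 2y - 5z = -4, -8x + 9y + 12z = -7 (e.g. by elimination or Cramer's rule, determinant = 27) gives (-1, -3, 1).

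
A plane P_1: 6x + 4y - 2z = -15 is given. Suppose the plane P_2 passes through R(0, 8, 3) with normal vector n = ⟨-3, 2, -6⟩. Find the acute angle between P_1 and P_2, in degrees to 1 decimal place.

P_2: n·r = n·R gives -3x + 2y - 6z = -2.
cos θ = |n₁·n₂| / (|n₁||n₂|) = |2| / (√56 · √49).
θ = arccos(0.03818) ≈ 87.8°.

87.8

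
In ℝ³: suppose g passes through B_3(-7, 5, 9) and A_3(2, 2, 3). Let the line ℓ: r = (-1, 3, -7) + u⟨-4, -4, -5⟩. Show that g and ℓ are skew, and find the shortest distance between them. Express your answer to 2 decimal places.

A direction vector for g is A_3 − B_3 = (9, -3, -6).
Common perpendicular direction n = (9, -3, -6) × (-4, -4, -5) = (-9, 69, -48).
With w = (-1, 3, -7) − (-7, 5, 9) = (6, -2, -16), w · n = 576.
Since n ≠ 0 the lines are not parallel, and w · n = 576 ≠ 0 so they do not intersect; hence they are skew.
Distance = |w · n| / |n| = |576| / √7146 ≈ 6.81.

6.81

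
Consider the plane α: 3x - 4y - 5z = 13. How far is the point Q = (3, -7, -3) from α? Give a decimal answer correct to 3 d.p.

n·Q − d = (3)·(3) + (-4)·(-7) + (-5)·(-3) − 13 = 39; |n| = √50.
Distance = |39| / √50 = 39/√50 ≈ 5.515.

5.515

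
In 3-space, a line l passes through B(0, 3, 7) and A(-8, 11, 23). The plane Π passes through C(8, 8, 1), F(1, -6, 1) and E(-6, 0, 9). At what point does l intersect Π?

(2, 1, 3)

A direction vector for l is A − B = (-8, 8, 16).
CF = (-7, -14, 0), CE = (-14, -8, 8); a normal to Π is CF × CE = (-112, 56, -140).
Using C: Π has equation -112x + 56y - 140z = -588.
Substitute r = (0, 3, 7) + t(-8, 8, 16) into the plane: -812 + (-896)t = -588, so t = -1/4.
Intersection: (0, 3, 7) + (-1/4)·(-8, 8, 16) = (2, 1, 3).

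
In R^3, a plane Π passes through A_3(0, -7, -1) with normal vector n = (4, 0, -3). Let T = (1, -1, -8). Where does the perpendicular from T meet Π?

(-3, -1, -5)

Π: n·r = n·A_3 gives 4x - 3z = 3.
Foot = T − λn with λ = (n·T − d)/|n|² = (28 − 3)/25 = 1.
Foot = (1, -1, -8) − 1·(4, 0, -3) = (-3, -1, -5).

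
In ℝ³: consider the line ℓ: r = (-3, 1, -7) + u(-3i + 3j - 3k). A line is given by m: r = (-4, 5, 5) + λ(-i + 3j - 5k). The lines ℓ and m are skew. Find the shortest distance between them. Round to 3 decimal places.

Common perpendicular direction n = (-3, 3, -3) × (-1, 3, -5) = (-6, -12, -6).
With w = (-4, 5, 5) − (-3, 1, -7) = (-1, 4, 12), w · n = -114.
Distance = |w · n| / |n| = |-114| / √216 ≈ 7.757.

7.757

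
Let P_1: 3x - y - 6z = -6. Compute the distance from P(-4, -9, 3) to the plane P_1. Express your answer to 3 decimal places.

n·P − d = (3)·(-4) + (-1)·(-9) + (-6)·(3) − (-6) = -15; |n| = √46.
Distance = |-15| / √46 = 15/√46 ≈ 2.212.

2.212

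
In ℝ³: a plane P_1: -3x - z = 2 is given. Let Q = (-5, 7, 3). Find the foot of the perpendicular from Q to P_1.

(-2, 7, 4)

Foot = Q − λn with λ = (n·Q − d)/|n|² = (12 − 2)/10 = 1.
Foot = (-5, 7, 3) − 1·(-3, 0, -1) = (-2, 7, 4).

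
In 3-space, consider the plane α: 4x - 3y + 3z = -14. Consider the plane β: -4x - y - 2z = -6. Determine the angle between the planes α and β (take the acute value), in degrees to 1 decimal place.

cos θ = |n₁·n₂| / (|n₁||n₂|) = |-19| / (√34 · √21).
θ = arccos(0.71106) ≈ 44.7°.

44.7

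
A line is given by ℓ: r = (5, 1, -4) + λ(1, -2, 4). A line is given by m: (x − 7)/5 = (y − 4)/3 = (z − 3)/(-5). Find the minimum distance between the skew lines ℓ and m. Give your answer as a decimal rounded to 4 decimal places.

5.7347

m has direction (5, 3, -5) through (7, 4, 3).
Common perpendicular direction n = (1, -2, 4) × (5, 3, -5) = (-2, 25, 13).
With w = (7, 4, 3) − (5, 1, -4) = (2, 3, 7), w · n = 162.
Distance = |w · n| / |n| = |162| / √798 ≈ 5.7347.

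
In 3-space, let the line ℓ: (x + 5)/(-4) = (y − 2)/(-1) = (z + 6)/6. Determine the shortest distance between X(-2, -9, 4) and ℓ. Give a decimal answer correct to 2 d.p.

12.82

ℓ has direction (-4, -1, 6) through (-5, 2, -6).
Taking (-5, 2, -6) on ℓ with direction v = (-4, -1, 6): w = X − (-5, 2, -6) = (3, -11, 10), and w × v = (-56, -58, -47).
Distance = |w × v| / |v| = √8709 / √53 ≈ 12.82.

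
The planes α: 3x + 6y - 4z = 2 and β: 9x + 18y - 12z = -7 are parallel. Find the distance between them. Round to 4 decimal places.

Rescale β by 1/3: 3x + 6y - 4z = -7/3. Then distance = |2 − (-7/3)| / √61 ≈ 0.5548.

0.5548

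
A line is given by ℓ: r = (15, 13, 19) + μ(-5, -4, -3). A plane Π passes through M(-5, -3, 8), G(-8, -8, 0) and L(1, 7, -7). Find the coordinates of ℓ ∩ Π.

MG = (-3, -5, -8), ML = (6, 10, -15); a normal to Π is MG × ML = (155, -93, 0).
Using M: Π has equation 155x - 93y = -496.
Substitute r = (15, 13, 19) + t(-5, -4, -3) into the plane: 1116 + (-403)t = -496, so t = 4.
Intersection: (15, 13, 19) + 4·(-5, -4, -3) = (-5, -3, 7).

(-5, -3, 7)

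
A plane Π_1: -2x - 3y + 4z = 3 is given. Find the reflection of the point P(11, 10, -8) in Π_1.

(-1, -8, 16)

λ = (n·P − d)/|n|² = (-84 − 3)/29 = -3.
Reflection = P − 2λn = (11, 10, -8) − (-6)·(-2, -3, 4) = (-1, -8, 16).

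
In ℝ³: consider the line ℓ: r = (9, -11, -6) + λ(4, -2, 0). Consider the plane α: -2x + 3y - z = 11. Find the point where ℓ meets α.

(-7, -3, -6)

Substitute r = (9, -11, -6) + t(4, -2, 0) into the plane: -45 + (-14)t = 11, so t = -4.
Intersection: (9, -11, -6) + (-4)·(4, -2, 0) = (-7, -3, -6).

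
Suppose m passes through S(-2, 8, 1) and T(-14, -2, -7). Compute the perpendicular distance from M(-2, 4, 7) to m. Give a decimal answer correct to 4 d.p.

7.1967

A direction vector for m is T − S = (-12, -10, -8).
Taking (-2, 8, 1) on m with direction v = (-12, -10, -8): w = M − (-2, 8, 1) = (0, -4, 6), and w × v = (92, -72, -48).
Distance = |w × v| / |v| = √15952 / √308 ≈ 7.1967.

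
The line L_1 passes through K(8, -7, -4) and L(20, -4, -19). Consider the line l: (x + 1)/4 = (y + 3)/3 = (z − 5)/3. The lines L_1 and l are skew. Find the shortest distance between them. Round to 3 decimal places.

A direction vector for L_1 is L − K = (12, 3, -15).
l has direction (4, 3, 3) through (-1, -3, 5).
Common perpendicular direction n = (12, 3, -15) × (4, 3, 3) = (54, -96, 24).
With w = (-1, -3, 5) − (8, -7, -4) = (-9, 4, 9), w · n = -654.
Distance = |w · n| / |n| = |-654| / √12708 ≈ 5.801.

5.801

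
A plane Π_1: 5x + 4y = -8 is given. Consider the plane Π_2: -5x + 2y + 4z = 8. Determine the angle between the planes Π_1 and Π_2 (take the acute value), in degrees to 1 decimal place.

cos θ = |n₁·n₂| / (|n₁||n₂|) = |-17| / (√41 · √45).
θ = arccos(0.39578) ≈ 66.7°.

66.7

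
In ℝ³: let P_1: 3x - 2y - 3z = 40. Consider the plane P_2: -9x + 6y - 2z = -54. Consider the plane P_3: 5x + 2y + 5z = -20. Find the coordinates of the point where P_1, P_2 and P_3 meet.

Solving the 3×3 linear system 3x - 2y - 3z = 40, -9x + 6y - 2z = -54, 5x + 2y + 5z = -20 (e.g. by elimination or Cramer's rule, determinant = 176) gives (4, -5, -6).

(4, -5, -6)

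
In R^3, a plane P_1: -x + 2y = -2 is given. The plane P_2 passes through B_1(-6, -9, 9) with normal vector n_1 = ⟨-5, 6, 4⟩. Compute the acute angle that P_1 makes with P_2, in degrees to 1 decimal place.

30.0

P_2: n_1·r = n_1·B_1 gives -5x + 6y + 4z = 12.
cos θ = |n₁·n₂| / (|n₁||n₂|) = |17| / (√5 · √77).
θ = arccos(0.86640) ≈ 30.0°.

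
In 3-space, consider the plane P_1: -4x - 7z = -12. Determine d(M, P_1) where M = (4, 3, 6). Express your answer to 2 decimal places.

n·M − d = (-4)·(4) + (0)·(3) + (-7)·(6) − (-12) = -46; |n| = √65.
Distance = |-46| / √65 = 46/√65 ≈ 5.71.

5.71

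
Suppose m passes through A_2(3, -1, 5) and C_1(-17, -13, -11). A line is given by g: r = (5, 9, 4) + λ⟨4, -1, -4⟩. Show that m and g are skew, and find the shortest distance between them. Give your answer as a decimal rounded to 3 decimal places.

8.890

A direction vector for m is C_1 − A_2 = (-20, -12, -16).
Common perpendicular direction n = (-20, -12, -16) × (4, -1, -4) = (32, -144, 68).
With w = (5, 9, 4) − (3, -1, 5) = (2, 10, -1), w · n = -1444.
Since n ≠ 0 the lines are not parallel, and w · n = -1444 ≠ 0 so they do not intersect; hence they are skew.
Distance = |w · n| / |n| = |-1444| / √26384 ≈ 8.890.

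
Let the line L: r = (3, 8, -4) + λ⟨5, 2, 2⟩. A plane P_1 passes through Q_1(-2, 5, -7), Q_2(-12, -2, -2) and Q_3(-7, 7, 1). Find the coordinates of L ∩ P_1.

Q_1Q_2 = (-10, -7, 5), Q_1Q_3 = (-5, 2, 8); a normal to P_1 is Q_1Q_2 × Q_1Q_3 = (-66, 55, -55).
Using Q_1: P_1 has equation -66x + 55y - 55z = 792.
Substitute r = (3, 8, -4) + t(5, 2, 2) into the plane: 462 + (-330)t = 792, so t = -1.
Intersection: (3, 8, -4) + (-1)·(5, 2, 2) = (-2, 6, -6).

(-2, 6, -6)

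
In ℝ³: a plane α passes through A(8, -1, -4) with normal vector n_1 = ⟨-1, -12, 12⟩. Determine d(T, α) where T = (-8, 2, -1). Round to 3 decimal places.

0.941

α: n_1·r = n_1·A gives -x - 12y + 12z = -44.
n·T − d = (-1)·(-8) + (-12)·(2) + (12)·(-1) − (-44) = 16; |n| = √289.
Distance = |16| / √289 = 16/√289 ≈ 0.941.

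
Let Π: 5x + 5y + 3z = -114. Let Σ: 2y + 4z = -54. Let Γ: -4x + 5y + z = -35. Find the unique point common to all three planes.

(-7, -11, -8)

Solving the 3×3 linear system 5x + 5y + 3z = -114, 2y + 4z = -54, -4x + 5y + z = -35 (e.g. by elimination or Cramer's rule, determinant = -146) gives (-7, -11, -8).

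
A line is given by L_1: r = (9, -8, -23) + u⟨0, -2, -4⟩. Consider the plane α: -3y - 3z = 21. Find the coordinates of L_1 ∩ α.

(9, 0, -7)

Substitute r = (9, -8, -23) + t(0, -2, -4) into the plane: 93 + 18t = 21, so t = -4.
Intersection: (9, -8, -23) + (-4)·(0, -2, -4) = (9, 0, -7).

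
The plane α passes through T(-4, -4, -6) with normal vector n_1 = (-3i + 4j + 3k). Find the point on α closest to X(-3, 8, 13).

α: n_1·r = n_1·T gives -3x + 4y + 3z = -22.
Foot = X − λn with λ = (n·X − d)/|n|² = (80 − (-22))/34 = 3.
Foot = (-3, 8, 13) − 3·(-3, 4, 3) = (6, -4, 4).

(6, -4, 4)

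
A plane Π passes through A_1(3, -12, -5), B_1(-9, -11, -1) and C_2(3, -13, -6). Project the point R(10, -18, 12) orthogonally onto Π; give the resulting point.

A_1B_1 = (-12, 1, 4), A_1C_2 = (0, -1, -1); a normal to Π is A_1B_1 × A_1C_2 = (3, -12, 12).
Using A_1: Π has equation 3x - 12y + 12z = 93.
Foot = R − λn with λ = (n·R − d)/|n|² = (390 − 93)/297 = 1.
Foot = (10, -18, 12) − 1·(3, -12, 12) = (7, -6, 0).

(7, -6, 0)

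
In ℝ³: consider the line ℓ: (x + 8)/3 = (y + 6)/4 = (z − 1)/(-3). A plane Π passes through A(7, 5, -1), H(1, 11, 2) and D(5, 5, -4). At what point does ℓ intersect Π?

(1, 6, -8)

ℓ has direction (3, 4, -3) through (-8, -6, 1).
AH = (-6, 6, 3), AD = (-2, 0, -3); a normal to Π is AH × AD = (-18, -24, 12).
Using A: Π has equation -18x - 24y + 12z = -258.
Substitute r = (-8, -6, 1) + t(3, 4, -3) into the plane: 300 + (-186)t = -258, so t = 3.
Intersection: (-8, -6, 1) + 3·(3, 4, -3) = (1, 6, -8).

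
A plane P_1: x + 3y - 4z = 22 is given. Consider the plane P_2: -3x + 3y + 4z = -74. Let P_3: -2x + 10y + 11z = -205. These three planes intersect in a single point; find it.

(2, -8, -11)

Solving the 3×3 linear system x + 3y - 4z = 22, -3x + 3y + 4z = -74, -2x + 10y + 11z = -205 (e.g. by elimination or Cramer's rule, determinant = 164) gives (2, -8, -11).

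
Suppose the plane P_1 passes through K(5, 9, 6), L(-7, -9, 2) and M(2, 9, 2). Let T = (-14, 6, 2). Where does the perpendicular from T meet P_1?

KL = (-12, -18, -4), KM = (-3, 0, -4); a normal to P_1 is KL × KM = (72, -36, -54).
Using K: P_1 has equation 72x - 36y - 54z = -288.
Foot = T − λn with λ = (n·T − d)/|n|² = (-1332 − (-288))/9396 = -1/9.
Foot = (-14, 6, 2) − (-1/9)·(72, -36, -54) = (-6, 2, -4).

(-6, 2, -4)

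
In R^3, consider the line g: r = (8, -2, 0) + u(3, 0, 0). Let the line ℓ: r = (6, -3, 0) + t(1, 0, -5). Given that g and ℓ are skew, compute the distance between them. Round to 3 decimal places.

1.000

Common perpendicular direction n = (3, 0, 0) × (1, 0, -5) = (0, 15, 0).
With w = (6, -3, 0) − (8, -2, 0) = (-2, -1, 0), w · n = -15.
Distance = |w · n| / |n| = |-15| / √225 ≈ 1.000.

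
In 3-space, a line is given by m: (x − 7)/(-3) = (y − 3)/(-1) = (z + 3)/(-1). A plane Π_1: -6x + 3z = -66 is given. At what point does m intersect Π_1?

m has direction (-3, -1, -1) through (7, 3, -3).
Substitute r = (7, 3, -3) + t(-3, -1, -1) into the plane: -51 + 15t = -66, so t = -1.
Intersection: (7, 3, -3) + (-1)·(-3, -1, -1) = (10, 4, -2).

(10, 4, -2)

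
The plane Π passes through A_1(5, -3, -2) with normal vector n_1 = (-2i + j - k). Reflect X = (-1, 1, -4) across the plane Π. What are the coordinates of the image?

(11, -5, 2)

Π: n_1·r = n_1·A_1 gives -2x + y - z = -11.
λ = (n·X − d)/|n|² = (7 − (-11))/6 = 3.
Reflection = X − 2λn = (-1, 1, -4) − 6·(-2, 1, -1) = (11, -5, 2).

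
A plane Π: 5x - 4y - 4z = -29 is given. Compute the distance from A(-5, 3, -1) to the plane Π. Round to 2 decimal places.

0.53

n·A − d = (5)·(-5) + (-4)·(3) + (-4)·(-1) − (-29) = -4; |n| = √57.
Distance = |-4| / √57 = 4/√57 ≈ 0.53.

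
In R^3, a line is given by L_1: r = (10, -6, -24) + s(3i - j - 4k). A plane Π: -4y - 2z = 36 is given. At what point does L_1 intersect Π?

Substitute r = (10, -6, -24) + t(3, -1, -4) into the plane: 72 + 12t = 36, so t = -3.
Intersection: (10, -6, -24) + (-3)·(3, -1, -4) = (1, -3, -12).

(1, -3, -12)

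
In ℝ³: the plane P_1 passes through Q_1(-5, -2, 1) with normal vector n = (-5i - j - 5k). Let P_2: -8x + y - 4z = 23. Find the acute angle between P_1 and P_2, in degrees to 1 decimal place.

23.4

P_1: n·r = n·Q_1 gives -5x - y - 5z = 22.
cos θ = |n₁·n₂| / (|n₁||n₂|) = |59| / (√51 · √81).
θ = arccos(0.91796) ≈ 23.4°.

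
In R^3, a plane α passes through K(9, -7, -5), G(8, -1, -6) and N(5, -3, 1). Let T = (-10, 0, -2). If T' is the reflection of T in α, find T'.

KG = (-1, 6, -1), KN = (-4, 4, 6); a normal to α is KG × KN = (40, 10, 20).
Using K: α has equation 40x + 10y + 20z = 190.
λ = (n·T − d)/|n|² = (-440 − 190)/2100 = -3/10.
Reflection = T − 2λn = (-10, 0, -2) − (-3/5)·(40, 10, 20) = (14, 6, 10).

(14, 6, 10)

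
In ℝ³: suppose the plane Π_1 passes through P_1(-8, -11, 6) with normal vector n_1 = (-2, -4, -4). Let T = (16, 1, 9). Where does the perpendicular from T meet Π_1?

(10, -11, -3)

Π_1: n_1·r = n_1·P_1 gives -2x - 4y - 4z = 36.
Foot = T − λn with λ = (n·T − d)/|n|² = (-72 − 36)/36 = -3.
Foot = (16, 1, 9) − (-3)·(-2, -4, -4) = (10, -11, -3).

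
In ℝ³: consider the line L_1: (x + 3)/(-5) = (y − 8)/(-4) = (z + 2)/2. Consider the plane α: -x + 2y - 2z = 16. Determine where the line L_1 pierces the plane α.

(-8, 4, 0)

L_1 has direction (-5, -4, 2) through (-3, 8, -2).
Substitute r = (-3, 8, -2) + t(-5, -4, 2) into the plane: 23 + (-7)t = 16, so t = 1.
Intersection: (-3, 8, -2) + 1·(-5, -4, 2) = (-8, 4, 0).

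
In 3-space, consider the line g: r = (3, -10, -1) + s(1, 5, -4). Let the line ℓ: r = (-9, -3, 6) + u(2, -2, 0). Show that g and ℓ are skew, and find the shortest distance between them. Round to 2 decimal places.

2.67

Common perpendicular direction n = (1, 5, -4) × (2, -2, 0) = (-8, -8, -12).
With w = (-9, -3, 6) − (3, -10, -1) = (-12, 7, 7), w · n = -44.
Since n ≠ 0 the lines are not parallel, and w · n = -44 ≠ 0 so they do not intersect; hence they are skew.
Distance = |w · n| / |n| = |-44| / √272 ≈ 2.67.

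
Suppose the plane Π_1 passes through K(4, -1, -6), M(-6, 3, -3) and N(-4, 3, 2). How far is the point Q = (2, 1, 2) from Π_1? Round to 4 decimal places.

0.1333

KM = (-10, 4, 3), KN = (-8, 4, 8); a normal to Π_1 is KM × KN = (20, 56, -8).
Using K: Π_1 has equation 20x + 56y - 8z = 72.
n·Q − d = (20)·(2) + (56)·(1) + (-8)·(2) − 72 = 8; |n| = √3600.
Distance = |8| / √3600 = 8/√3600 ≈ 0.1333.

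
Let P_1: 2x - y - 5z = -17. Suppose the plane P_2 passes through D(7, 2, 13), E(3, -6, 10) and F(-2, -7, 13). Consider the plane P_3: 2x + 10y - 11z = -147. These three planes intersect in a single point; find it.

DE = (-4, -8, -3), DF = (-9, -9, 0); a normal to P_2 is DE × DF = (-27, 27, -36).
Using D: P_2 has equation -27x + 27y - 36z = -603.
Solving the 3×3 linear system 2x - y - 5z = -17, -27x + 27y - 36z = -603, 2x + 10y - 11z = -147 (e.g. by elimination or Cramer's rule, determinant = 2115) gives (5, -8, 7).

(5, -8, 7)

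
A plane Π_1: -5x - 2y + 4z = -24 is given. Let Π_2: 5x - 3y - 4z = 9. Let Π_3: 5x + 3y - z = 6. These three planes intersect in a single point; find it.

(-2, 3, -7)

Solving the 3×3 linear system -5x - 2y + 4z = -24, 5x - 3y - 4z = 9, 5x + 3y - z = 6 (e.g. by elimination or Cramer's rule, determinant = 75) gives (-2, 3, -7).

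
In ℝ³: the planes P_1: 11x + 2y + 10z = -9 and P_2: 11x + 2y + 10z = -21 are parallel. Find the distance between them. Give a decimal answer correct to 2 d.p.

Same normal n = (11, 2, 10) with |n| = √225; distance = |-9 − (-21)| / |n| = 12/√225 ≈ 0.80.

0.80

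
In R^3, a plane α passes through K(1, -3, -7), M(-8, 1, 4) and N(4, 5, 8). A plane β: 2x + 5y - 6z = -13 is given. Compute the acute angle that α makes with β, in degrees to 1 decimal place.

KM = (-9, 4, 11), KN = (3, 8, 15); a normal to α is KM × KN = (-28, 168, -84).
Using K: α has equation -28x + 168y - 84z = 56.
cos θ = |n₁·n₂| / (|n₁||n₂|) = |1288| / (√36064 · √65).
θ = arccos(0.84124) ≈ 32.7°.

32.7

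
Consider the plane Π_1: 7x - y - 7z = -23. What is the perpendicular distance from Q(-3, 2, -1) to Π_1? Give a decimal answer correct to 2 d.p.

n·Q − d = (7)·(-3) + (-1)·(2) + (-7)·(-1) − (-23) = 7; |n| = √99.
Distance = |7| / √99 = 7/√99 ≈ 0.70.

0.70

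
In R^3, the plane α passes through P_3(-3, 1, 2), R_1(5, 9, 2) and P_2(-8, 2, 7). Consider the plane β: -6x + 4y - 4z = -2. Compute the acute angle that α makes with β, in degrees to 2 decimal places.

14.61

P_3R_1 = (8, 8, 0), P_3P_2 = (-5, 1, 5); a normal to α is P_3R_1 × P_3P_2 = (40, -40, 48).
Using P_3: α has equation 40x - 40y + 48z = -64.
cos θ = |n₁·n₂| / (|n₁||n₂|) = |-592| / (√5504 · √68).
θ = arccos(0.96767) ≈ 14.61°.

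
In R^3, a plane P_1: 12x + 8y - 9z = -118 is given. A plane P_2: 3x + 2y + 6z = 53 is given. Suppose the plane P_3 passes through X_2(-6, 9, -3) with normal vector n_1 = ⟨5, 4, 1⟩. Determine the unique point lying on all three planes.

P_3: n_1·r = n_1·X_2 gives 5x + 4y + z = 3.
Solving the 3×3 linear system 12x + 8y - 9z = -118, 3x + 2y + 6z = 53, 5x + 4y + z = 3 (e.g. by elimination or Cramer's rule, determinant = -66) gives (-7, 7, 10).

(-7, 7, 10)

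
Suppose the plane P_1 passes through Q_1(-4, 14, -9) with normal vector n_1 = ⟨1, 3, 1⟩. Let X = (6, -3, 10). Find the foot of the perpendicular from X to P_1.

P_1: n_1·r = n_1·Q_1 gives x + 3y + z = 29.
Foot = X − λn with λ = (n·X − d)/|n|² = (7 − 29)/11 = -2.
Foot = (6, -3, 10) − (-2)·(1, 3, 1) = (8, 3, 12).

(8, 3, 12)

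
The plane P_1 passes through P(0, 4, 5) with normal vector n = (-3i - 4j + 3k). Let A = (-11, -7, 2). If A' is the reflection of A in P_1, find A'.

P_1: n·r = n·P gives -3x - 4y + 3z = -1.
λ = (n·A − d)/|n|² = (67 − (-1))/34 = 2.
Reflection = A − 2λn = (-11, -7, 2) − 4·(-3, -4, 3) = (1, 9, -10).

(1, 9, -10)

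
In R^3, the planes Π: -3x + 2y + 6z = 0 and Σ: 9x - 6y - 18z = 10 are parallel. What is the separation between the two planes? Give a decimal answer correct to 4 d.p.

0.4762

Rescale Σ by 1/(-3): -3x + 2y + 6z = -10/3. Then distance = |0 − (-10/3)| / √49 ≈ 0.4762.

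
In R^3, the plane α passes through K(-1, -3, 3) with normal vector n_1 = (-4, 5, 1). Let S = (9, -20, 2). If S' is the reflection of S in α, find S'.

(-15, 10, 8)

α: n_1·r = n_1·K gives -4x + 5y + z = -8.
λ = (n·S − d)/|n|² = (-134 − (-8))/42 = -3.
Reflection = S − 2λn = (9, -20, 2) − (-6)·(-4, 5, 1) = (-15, 10, 8).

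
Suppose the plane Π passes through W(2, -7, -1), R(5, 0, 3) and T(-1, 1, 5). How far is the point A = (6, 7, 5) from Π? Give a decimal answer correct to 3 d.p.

WR = (3, 7, 4), WT = (-3, 8, 6); a normal to Π is WR × WT = (10, -30, 45).
Using W: Π has equation 10x - 30y + 45z = 185.
n·A − d = (10)·(6) + (-30)·(7) + (45)·(5) − 185 = -110; |n| = √3025.
Distance = |-110| / √3025 = 110/√3025 ≈ 2.000.

2.000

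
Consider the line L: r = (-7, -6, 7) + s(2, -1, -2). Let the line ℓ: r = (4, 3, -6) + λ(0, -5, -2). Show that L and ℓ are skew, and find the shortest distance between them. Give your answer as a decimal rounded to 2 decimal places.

Common perpendicular direction n = (2, -1, -2) × (0, -5, -2) = (-8, 4, -10).
With w = (4, 3, -6) − (-7, -6, 7) = (11, 9, -13), w · n = 78.
Since n ≠ 0 the lines are not parallel, and w · n = 78 ≠ 0 so they do not intersect; hence they are skew.
Distance = |w · n| / |n| = |78| / √180 ≈ 5.81.

5.81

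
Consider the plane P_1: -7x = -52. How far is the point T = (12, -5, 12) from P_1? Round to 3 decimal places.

n·T − d = (-7)·(12) + (0)·(-5) + (0)·(12) − (-52) = -32; |n| = √49.
Distance = |-32| / √49 = 32/√49 ≈ 4.571.

4.571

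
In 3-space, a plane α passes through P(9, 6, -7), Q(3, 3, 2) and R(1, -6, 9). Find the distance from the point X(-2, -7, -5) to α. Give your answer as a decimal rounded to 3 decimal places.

10.882

PQ = (-6, -3, 9), PR = (-8, -12, 16); a normal to α is PQ × PR = (60, 24, 48).
Using P: α has equation 60x + 24y + 48z = 348.
n·X − d = (60)·(-2) + (24)·(-7) + (48)·(-5) − 348 = -876; |n| = √6480.
Distance = |-876| / √6480 = 876/√6480 ≈ 10.882.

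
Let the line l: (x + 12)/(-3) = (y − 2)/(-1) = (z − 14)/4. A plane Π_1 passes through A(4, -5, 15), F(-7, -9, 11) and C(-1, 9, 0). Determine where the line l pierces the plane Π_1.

l has direction (-3, -1, 4) through (-12, 2, 14).
AF = (-11, -4, -4), AC = (-5, 14, -15); a normal to Π_1 is AF × AC = (116, -145, -174).
Using A: Π_1 has equation 116x - 145y - 174z = -1421.
Substitute r = (-12, 2, 14) + t(-3, -1, 4) into the plane: -4118 + (-899)t = -1421, so t = -3.
Intersection: (-12, 2, 14) + (-3)·(-3, -1, 4) = (-3, 5, 2).

(-3, 5, 2)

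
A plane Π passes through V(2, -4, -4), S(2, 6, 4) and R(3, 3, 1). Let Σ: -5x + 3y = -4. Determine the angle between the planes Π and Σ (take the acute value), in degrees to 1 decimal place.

VS = (0, 10, 8), VR = (1, 7, 5); a normal to Π is VS × VR = (-6, 8, -10).
Using V: Π has equation -6x + 8y - 10z = -4.
cos θ = |n₁·n₂| / (|n₁||n₂|) = |54| / (√200 · √34).
θ = arccos(0.65485) ≈ 49.1°.

49.1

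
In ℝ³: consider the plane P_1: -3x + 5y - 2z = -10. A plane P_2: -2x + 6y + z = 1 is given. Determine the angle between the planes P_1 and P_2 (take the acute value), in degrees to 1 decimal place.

cos θ = |n₁·n₂| / (|n₁||n₂|) = |34| / (√38 · √41).
θ = arccos(0.86138) ≈ 30.5°.

30.5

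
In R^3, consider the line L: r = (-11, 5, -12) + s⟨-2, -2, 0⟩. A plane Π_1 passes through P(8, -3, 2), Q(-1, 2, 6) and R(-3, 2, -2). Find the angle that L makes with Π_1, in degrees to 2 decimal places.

PQ = (-9, 5, 4), PR = (-11, 5, -4); a normal to Π_1 is PQ × PR = (-40, -80, 10).
Using P: Π_1 has equation -40x - 80y + 10z = -60.
sin θ = |n·v| / (|n||v|) = |240| / (√8100 · √8) = 0.94281.
θ ≈ 70.53°.

70.53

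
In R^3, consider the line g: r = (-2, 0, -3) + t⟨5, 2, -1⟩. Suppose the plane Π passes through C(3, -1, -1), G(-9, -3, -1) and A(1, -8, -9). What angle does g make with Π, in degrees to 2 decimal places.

CG = (-12, -2, 0), CA = (-2, -7, -8); a normal to Π is CG × CA = (16, -96, 80).
Using C: Π has equation 16x - 96y + 80z = 64.
sin θ = |n·v| / (|n||v|) = |-192| / (√15872 · √30) = 0.27824.
θ ≈ 16.16°.

16.16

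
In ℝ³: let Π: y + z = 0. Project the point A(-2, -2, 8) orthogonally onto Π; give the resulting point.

Foot = A − λn with λ = (n·A − d)/|n|² = (6 − 0)/2 = 3.
Foot = (-2, -2, 8) − 3·(0, 1, 1) = (-2, -5, 5).

(-2, -5, 5)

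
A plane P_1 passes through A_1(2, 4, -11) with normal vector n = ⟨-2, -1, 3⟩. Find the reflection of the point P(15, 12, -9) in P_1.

(7, 8, 3)

P_1: n·r = n·A_1 gives -2x - y + 3z = -41.
λ = (n·P − d)/|n|² = (-69 − (-41))/14 = -2.
Reflection = P − 2λn = (15, 12, -9) − (-4)·(-2, -1, 3) = (7, 8, 3).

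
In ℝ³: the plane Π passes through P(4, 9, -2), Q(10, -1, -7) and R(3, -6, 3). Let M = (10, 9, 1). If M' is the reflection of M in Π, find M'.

(0, 7, -7)

PQ = (6, -10, -5), PR = (-1, -15, 5); a normal to Π is PQ × PR = (-125, -25, -100).
Using P: Π has equation -125x - 25y - 100z = -525.
λ = (n·M − d)/|n|² = (-1575 − (-525))/26250 = -1/25.
Reflection = M − 2λn = (10, 9, 1) − (-2/25)·(-125, -25, -100) = (0, 7, -7).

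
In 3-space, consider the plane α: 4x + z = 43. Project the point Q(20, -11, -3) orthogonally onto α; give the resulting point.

Foot = Q − λn with λ = (n·Q − d)/|n|² = (77 − 43)/17 = 2.
Foot = (20, -11, -3) − 2·(4, 0, 1) = (12, -11, -5).

(12, -11, -5)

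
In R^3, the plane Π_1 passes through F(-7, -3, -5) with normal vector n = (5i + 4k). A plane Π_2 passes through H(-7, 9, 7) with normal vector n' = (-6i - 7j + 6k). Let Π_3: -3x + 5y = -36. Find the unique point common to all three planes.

Π_1: n·r = n·F gives 5x + 4z = -55.
Π_2: n'·r = n'·H gives -6x - 7y + 6z = 21.
Solving the 3×3 linear system 5x + 4z = -55, -6x - 7y + 6z = 21, -3x + 5y = -36 (e.g. by elimination or Cramer's rule, determinant = -354) gives (-3, -9, -10).

(-3, -9, -10)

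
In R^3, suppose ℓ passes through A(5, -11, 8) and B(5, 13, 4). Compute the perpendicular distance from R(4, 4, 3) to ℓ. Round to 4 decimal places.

2.6610

A direction vector for ℓ is B − A = (0, 24, -4).
Taking (5, -11, 8) on ℓ with direction v = (0, 24, -4): w = R − (5, -11, 8) = (-1, 15, -5), and w × v = (60, -4, -24).
Distance = |w × v| / |v| = √4192 / √592 ≈ 2.6610.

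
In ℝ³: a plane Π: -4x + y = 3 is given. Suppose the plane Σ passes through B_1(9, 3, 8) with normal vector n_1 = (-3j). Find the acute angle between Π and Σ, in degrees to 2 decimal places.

Σ: n_1·r = n_1·B_1 gives -3y = -9.
cos θ = |n₁·n₂| / (|n₁||n₂|) = |-3| / (√17 · √9).
θ = arccos(0.24254) ≈ 75.96°.

75.96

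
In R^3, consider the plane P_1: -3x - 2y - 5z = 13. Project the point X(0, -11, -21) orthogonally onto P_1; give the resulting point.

Foot = X − λn with λ = (n·X − d)/|n|² = (127 − 13)/38 = 3.
Foot = (0, -11, -21) − 3·(-3, -2, -5) = (9, -5, -6).

(9, -5, -6)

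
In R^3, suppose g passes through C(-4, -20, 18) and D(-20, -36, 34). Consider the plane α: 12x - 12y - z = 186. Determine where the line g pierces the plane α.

(8, -8, 6)

A direction vector for g is D − C = (-16, -16, 16).
Substitute r = (-4, -20, 18) + t(-16, -16, 16) into the plane: 174 + (-16)t = 186, so t = -3/4.
Intersection: (-4, -20, 18) + (-3/4)·(-16, -16, 16) = (8, -8, 6).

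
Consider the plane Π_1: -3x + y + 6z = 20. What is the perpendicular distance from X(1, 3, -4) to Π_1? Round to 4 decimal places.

n·X − d = (-3)·(1) + (1)·(3) + (6)·(-4) − 20 = -44; |n| = √46.
Distance = |-44| / √46 = 44/√46 ≈ 6.4874.

6.4874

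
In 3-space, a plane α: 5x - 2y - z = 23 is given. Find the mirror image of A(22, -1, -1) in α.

λ = (n·A − d)/|n|² = (113 − 23)/30 = 3.
Reflection = A − 2λn = (22, -1, -1) − 6·(5, -2, -1) = (-8, 11, 5).

(-8, 11, 5)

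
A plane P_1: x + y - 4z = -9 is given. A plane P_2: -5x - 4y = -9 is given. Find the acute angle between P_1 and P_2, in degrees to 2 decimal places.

cos θ = |n₁·n₂| / (|n₁||n₂|) = |-9| / (√18 · √41).
θ = arccos(0.33129) ≈ 70.65°.

70.65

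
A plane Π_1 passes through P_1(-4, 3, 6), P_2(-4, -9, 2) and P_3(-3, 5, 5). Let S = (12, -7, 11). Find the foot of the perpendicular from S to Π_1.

(-3, -4, 2)

P_1P_2 = (0, -12, -4), P_1P_3 = (1, 2, -1); a normal to Π_1 is P_1P_2 × P_1P_3 = (20, -4, 12).
Using P_1: Π_1 has equation 20x - 4y + 12z = -20.
Foot = S − λn with λ = (n·S − d)/|n|² = (400 − (-20))/560 = 3/4.
Foot = (12, -7, 11) − (3/4)·(20, -4, 12) = (-3, -4, 2).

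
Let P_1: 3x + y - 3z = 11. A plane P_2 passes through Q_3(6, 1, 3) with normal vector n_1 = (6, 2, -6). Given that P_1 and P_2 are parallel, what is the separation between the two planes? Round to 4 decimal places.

0.2294

P_2: n_1·r = n_1·Q_3 gives 6x + 2y - 6z = 20.
Rescale P_2 by 1/2: 3x + y - 3z = 10. Then distance = |11 − 10| / √19 ≈ 0.2294.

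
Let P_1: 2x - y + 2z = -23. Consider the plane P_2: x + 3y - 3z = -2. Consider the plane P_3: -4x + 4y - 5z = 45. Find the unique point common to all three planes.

Solving the 3×3 linear system 2x - y + 2z = -23, x + 3y - 3z = -2, -4x + 4y - 5z = 45 (e.g. by elimination or Cramer's rule, determinant = 9) gives (-8, -3, -5).

(-8, -3, -5)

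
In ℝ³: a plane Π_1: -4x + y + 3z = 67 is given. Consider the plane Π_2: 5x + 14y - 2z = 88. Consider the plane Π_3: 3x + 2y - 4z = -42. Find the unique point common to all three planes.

(-6, 10, 11)

Solving the 3×3 linear system -4x + y + 3z = 67, 5x + 14y - 2z = 88, 3x + 2y - 4z = -42 (e.g. by elimination or Cramer's rule, determinant = 126) gives (-6, 10, 11).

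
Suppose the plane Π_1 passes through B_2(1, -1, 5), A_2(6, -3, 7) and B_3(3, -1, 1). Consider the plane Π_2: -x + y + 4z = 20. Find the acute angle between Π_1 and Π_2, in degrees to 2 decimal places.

72.87

B_2A_2 = (5, -2, 2), B_2B_3 = (2, 0, -4); a normal to Π_1 is B_2A_2 × B_2B_3 = (8, 24, 4).
Using B_2: Π_1 has equation 8x + 24y + 4z = 4.
cos θ = |n₁·n₂| / (|n₁||n₂|) = |32| / (√656 · √18).
θ = arccos(0.29448) ≈ 72.87°.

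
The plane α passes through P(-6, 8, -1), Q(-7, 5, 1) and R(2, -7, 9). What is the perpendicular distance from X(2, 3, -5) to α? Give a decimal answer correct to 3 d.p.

6.102

PQ = (-1, -3, 2), PR = (8, -15, 10); a normal to α is PQ × PR = (0, 26, 39).
Using P: α has equation 26y + 39z = 169.
n·X − d = (0)·(2) + (26)·(3) + (39)·(-5) − 169 = -286; |n| = √2197.
Distance = |-286| / √2197 = 286/√2197 ≈ 6.102.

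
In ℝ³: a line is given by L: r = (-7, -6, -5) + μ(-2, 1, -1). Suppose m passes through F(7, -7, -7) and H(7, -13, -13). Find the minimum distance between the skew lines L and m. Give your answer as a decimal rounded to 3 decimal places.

A direction vector for m is H − F = (0, -6, -6).
Common perpendicular direction n = (-2, 1, -1) × (0, -6, -6) = (-12, -12, 12).
With w = (7, -7, -7) − (-7, -6, -5) = (14, -1, -2), w · n = -180.
Distance = |w · n| / |n| = |-180| / √432 ≈ 8.660.

8.660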